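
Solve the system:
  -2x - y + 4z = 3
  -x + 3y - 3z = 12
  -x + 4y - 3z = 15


Using Cramer's rule. Expand each determinant along the first row.
D  = (-2)*[3*(-3) - (-3)*4] - (-1)*[(-1)*(-3) - (-3)*(-1)] + 4*[(-1)*4 - 3*(-1)]
  = (-2)*(3) - (-1)*(0) + 4*(-1) = -10
Dx = 3*[3*(-3) - (-3)*4] - (-1)*[12*(-3) - (-3)*15] + 4*[12*4 - 3*15]
  = 3*(3) - (-1)*(9) + 4*(3) = 30
Dy = (-2)*[12*(-3) - (-3)*15] - 3*[(-1)*(-3) - (-3)*(-1)] + 4*[(-1)*15 - 12*(-1)]
  = (-2)*(9) - 3*(0) + 4*(-3) = -30
Dz = (-2)*[3*15 - 12*4] - (-1)*[(-1)*15 - 12*(-1)] + 3*[(-1)*4 - 3*(-1)]
  = (-2)*(-3) - (-1)*(-3) + 3*(-1) = 0
x = Dx/D = 30/-10 = -3, y = Dy/D = -30/-10 = 3, z = Dz/D = 0/-10 = 0
Check eq1: (-2)(-3) + (-1)(3) + (4)(0) = 3 = 3 ✓
Check eq2: (-1)(-3) + (3)(3) + (-3)(0) = 12 = 12 ✓
Check eq3: (-1)(-3) + (4)(3) + (-3)(0) = 15 = 15 ✓

x = -3, y = 3, z = 0


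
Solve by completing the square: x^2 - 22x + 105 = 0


Start: x^2 - 22x + 105 = 0
Move constant: x^2 - 22x = -105
Half of -22 is -11, squared is 121
Add 121 to both sides: x^2 - 22x + 121 = 16
(x - 11)^2 = 16
x - 11 = ±4
x = 11 + 4 = 15 or x = 11 - 4 = 7

x = 7, x = 15


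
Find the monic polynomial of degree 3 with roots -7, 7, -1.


A monic polynomial with roots -7, 7, -1 is:
p(x) = (x + 7)(x - 7)(x + 1)
After multiplying by (x + 7): x + 7
After multiplying by (x - 7): x^2 - 49
After multiplying by (x + 1): x^3 + x^2 - 49x - 49

x^3 + x^2 - 49x - 49


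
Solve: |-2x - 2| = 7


An absolute value equation |expr| = 7 gives two cases:
Case 1: -2x - 2 = 7
  -2x = 9, so x = -9/2
Case 2: -2x - 2 = -7
  -2x = -5, so x = 5/2

x = -9/2, x = 5/2


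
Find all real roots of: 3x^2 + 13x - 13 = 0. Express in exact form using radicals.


Using the quadratic formula: x = (-b ± sqrt(b^2 - 4ac)) / (2a)
Here a = 3, b = 13, c = -13
Discriminant = b^2 - 4ac = 13^2 - 4(3)(-13) = 169 + 156 = 325
Since discriminant = 325 > 0, there are two real roots.
x = (-13 ± 5*sqrt(13)) / 6
Numerically: x ≈ 0.8380 or x ≈ -5.1713

x = (-13 + 5*sqrt(13)) / 6 or x = (-13 - 5*sqrt(13)) / 6


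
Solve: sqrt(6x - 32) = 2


Square both sides: 6x - 32 = 2^2 = 4
6x = 4 + 32 = 36
x = 6
Check: sqrt(6*6 - 32) = sqrt(4) = 2 ✓

x = 6


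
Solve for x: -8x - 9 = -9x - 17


Starting with: -8x - 9 = -9x - 17
Move all x terms to left: (-8 + 9)x = -17 + 9
Simplify: x = -8
Divide both sides by 1: x = -8

x = -8


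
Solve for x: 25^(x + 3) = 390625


Express both sides with the same base.
390625 = 25^4
Since the bases match, equate exponents: x + 3 = 4
So x = 4 - (3) = 1

x = 1


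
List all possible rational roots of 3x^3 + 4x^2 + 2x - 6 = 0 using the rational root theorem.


Rational root theorem: possible roots are ±p/q where:
  p divides the constant term (-6): p ∈ {1, 2, 3, 6}
  q divides the leading coefficient (3): q ∈ {1, 3}

All possible rational roots: -6, -3, -2, -1, -2/3, -1/3, 1/3, 2/3, 1, 2, 3, 6

-6, -3, -2, -1, -2/3, -1/3, 1/3, 2/3, 1, 2, 3, 6


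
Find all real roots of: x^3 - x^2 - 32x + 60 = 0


Let p(x) = x^3 - x^2 - 32x + 60. By the rational root theorem (leading coefficient 1), any rational root is an integer divisor of 60: try ±1, ±2, ... in turn.
Test x = 1: value = 28 ≠ 0.
Test x = -1: value = 90 ≠ 0.
Test x = 2: value = 0 ✓, so (x - 2) is a factor.
Synthetic division by (x - 2): bring down 1; 1(2) - 1 = 1; 1(2) - 32 = -30; (-30)(2) + 60 = 0 → quotient x^2 + x - 30, remainder 0.
Solve the quadratic x^2 + x - 30 = 0: discriminant = 1^2 - 4(1)(-30) = 1 + 120 = 121.
sqrt(121) = 11, so x = (-1 ± 11)/2: x = 5 or x = -6.

x = -6, x = 2, x = 5


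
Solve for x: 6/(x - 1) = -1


Multiply both sides by (x - 1): 6 = -1(x - 1)
Distribute: 6 = -x + 1
-x = 6 - 1 = 5
x = -5

x = -5


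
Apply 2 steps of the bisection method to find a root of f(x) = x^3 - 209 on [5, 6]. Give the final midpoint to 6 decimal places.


f(x) = x^3 - 209
f(5) = -84 < 0
f(6) = 7 > 0

Step 1: midpoint = (5.000000 + 6.000000)/2 = 5.500000
  f(5.500000) = -42.625000
  f(mid) < 0, so root is in [5.500000, 6.000000]

Step 2: midpoint = (5.500000 + 6.000000)/2 = 5.750000
  f(5.750000) = -18.890625
  f(mid) < 0, so root is in [5.750000, 6.000000]

midpoint = 5.750000


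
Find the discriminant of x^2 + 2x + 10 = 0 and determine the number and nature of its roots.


For ax^2 + bx + c = 0, discriminant D = b^2 - 4ac
Here a = 1, b = 2, c = 10
D = (2)^2 - 4(1)(10) = 4 - 40 = -36

D = -36 < 0
The equation has no real roots (2 complex conjugate roots).

Discriminant = -36, no real roots (2 complex conjugate roots)


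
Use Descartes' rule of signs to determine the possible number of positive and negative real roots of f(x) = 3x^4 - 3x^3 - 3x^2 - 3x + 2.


Descartes' rule of signs:

For positive roots, count sign changes in f(x) = 3x^4 - 3x^3 - 3x^2 - 3x + 2:
Signs of coefficients: +, -, -, -, +
Number of sign changes: 2
Possible positive real roots: 2, 0

For negative roots, examine f(-x) = 3x^4 + 3x^3 - 3x^2 + 3x + 2:
Signs of coefficients: +, +, -, +, +
Number of sign changes: 2
Possible negative real roots: 2, 0

Positive roots: 2 or 0; Negative roots: 2 or 0


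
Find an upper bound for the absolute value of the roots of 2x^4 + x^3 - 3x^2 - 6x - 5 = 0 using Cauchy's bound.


Cauchy's bound: all roots r satisfy |r| <= 1 + max(|a_i/a_n|) for i = 0,...,n-1
where a_n is the leading coefficient.

Coefficients: [2, 1, -3, -6, -5]
Leading coefficient a_n = 2
Ratios |a_i/a_n|: 1/2, 3/2, 3, 5/2
Maximum ratio: 3
Cauchy's bound: |r| <= 1 + 3 = 4

Upper bound = 4


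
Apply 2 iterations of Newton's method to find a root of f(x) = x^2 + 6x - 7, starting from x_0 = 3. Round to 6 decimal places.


Newton's method: x_(n+1) = x_n - f(x_n)/f'(x_n)
f(x) = x^2 + 6x - 7
f'(x) = 2x + 6

Iteration 1:
  f(3.000000) = 20.000000
  f'(3.000000) = 12.000000
  x_1 = 3.000000 - (20.000000)/(12.000000) = 1.333333

Iteration 2:
  f(1.333333) = 2.777778
  f'(1.333333) = 8.666667
  x_2 = 1.333333 - (2.777778)/(8.666667) = 1.012821

x_2 = 1.012821


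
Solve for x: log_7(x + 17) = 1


Convert to exponential form: x + 17 = 7^1 = 7
x = 7 - 17 = -10
Check: log_7(-10 + 17) = log_7(7) = log_7(7) = 1 ✓

x = -10


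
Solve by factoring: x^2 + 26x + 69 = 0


We need two numbers that multiply to 69 and add to 26.
Those numbers are 3 and 23 (since 3 * 23 = 69 and 3 + 23 = 26).
So x^2 + 26x + 69 = (x + 3)(x + 23) = 0
Setting each factor to zero: x = -3 or x = -23

x = -23, x = -3


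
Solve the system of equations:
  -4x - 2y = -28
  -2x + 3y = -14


Using Cramer's rule:
Determinant D = (-4)(3) - (-2)(-2) = -12 - 4 = -16
Dx = (-28)(3) - (-14)(-2) = -84 - 28 = -112
Dy = (-4)(-14) - (-2)(-28) = 56 - 56 = 0
x = Dx/D = -112/-16 = 7
y = Dy/D = 0/-16 = 0

x = 7, y = 0


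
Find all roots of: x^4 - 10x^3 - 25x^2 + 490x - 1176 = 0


Let p(x) = x^4 - 10x^3 - 25x^2 + 490x - 1176. By the rational root theorem (leading coefficient 1), any rational root is an integer divisor of 1176: try ±1, ±2, ... in turn.
Test x = 1: value = -720 ≠ 0.
Test x = -1: value = -1680 ≠ 0.
Test x = 2: value = -360 ≠ 0.
Test x = -2: value = -2160 ≠ 0.
Test x = 3: value = -120 ≠ 0.
Test x = -3: value = -2520 ≠ 0.
Test x = 4: value = 0 ✓, so (x - 4) is a factor.
Synthetic division by (x - 4): bring down 1; 1(4) - 10 = -6; (-6)(4) - 25 = -49; (-49)(4) + 490 = 294; 294(4) - 1176 = 0 → quotient x^3 - 6x^2 - 49x + 294, remainder 0.
Continue with the quotient x^3 - 6x^2 - 49x + 294 (candidates must divide 294).
Test x = 6: value = 0 ✓, so (x - 6) is a factor.
Synthetic division by (x - 6): bring down 1; 1(6) - 6 = 0; 0(6) - 49 = -49; (-49)(6) + 294 = 0 → quotient x^2 - 49, remainder 0.
Solve the quadratic x^2 - 49 = 0: discriminant = 0^2 - 4(1)(-49) = 0 + 196 = 196.
sqrt(196) = 14, so x = (0 ± 14)/2: x = 7 or x = -7.
Collecting all roots found:

x = -7, x = 4, x = 6, x = 7


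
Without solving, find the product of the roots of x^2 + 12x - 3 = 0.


By Vieta's formulas for ax^2 + bx + c = 0:
  Sum of roots = -b/a
  Product of roots = c/a

Here a = 1, b = 12, c = -3
Sum = -(12)/1 = -12
Product = -3/1 = -3

Product = -3


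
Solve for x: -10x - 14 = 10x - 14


Starting with: -10x - 14 = 10x - 14
Move all x terms to left: (-10 - 10)x = -14 + 14
Simplify: -20x = 0
Divide both sides by -20: x = 0

x = 0


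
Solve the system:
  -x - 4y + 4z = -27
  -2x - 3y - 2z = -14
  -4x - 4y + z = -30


Using Cramer's rule. Expand each determinant along the first row.
D  = (-1)*[(-3)*1 - (-2)*(-4)] - (-4)*[(-2)*1 - (-2)*(-4)] + 4*[(-2)*(-4) - (-3)*(-4)]
  = (-1)*(-11) - (-4)*(-10) + 4*(-4) = -45
Dx = (-27)*[(-3)*1 - (-2)*(-4)] - (-4)*[(-14)*1 - (-2)*(-30)] + 4*[(-14)*(-4) - (-3)*(-30)]
  = (-27)*(-11) - (-4)*(-74) + 4*(-34) = -135
Dy = (-1)*[(-14)*1 - (-2)*(-30)] - (-27)*[(-2)*1 - (-2)*(-4)] + 4*[(-2)*(-30) - (-14)*(-4)]
  = (-1)*(-74) - (-27)*(-10) + 4*(4) = -180
Dz = (-1)*[(-3)*(-30) - (-14)*(-4)] - (-4)*[(-2)*(-30) - (-14)*(-4)] + (-27)*[(-2)*(-4) - (-3)*(-4)]
  = (-1)*(34) - (-4)*(4) + (-27)*(-4) = 90
x = Dx/D = -135/-45 = 3, y = Dy/D = -180/-45 = 4, z = Dz/D = 90/-45 = -2
Check eq1: (-1)(3) + (-4)(4) + (4)(-2) = -27 = -27 ✓
Check eq2: (-2)(3) + (-3)(4) + (-2)(-2) = -14 = -14 ✓
Check eq3: (-4)(3) + (-4)(4) + (1)(-2) = -30 = -30 ✓

x = 3, y = 4, z = -2


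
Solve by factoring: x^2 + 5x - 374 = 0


We need two numbers that multiply to -374 and add to 5.
Those numbers are 22 and -17 (since 22 * (-17) = -374 and 22 + (-17) = 5).
So x^2 + 5x - 374 = (x + 22)(x - 17) = 0
Setting each factor to zero: x = -22 or x = 17

x = -22, x = 17


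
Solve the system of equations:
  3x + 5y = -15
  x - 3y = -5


Using Cramer's rule:
Determinant D = (3)(-3) - (1)(5) = -9 - 5 = -14
Dx = (-15)(-3) - (-5)(5) = 45 + 25 = 70
Dy = (3)(-5) - (1)(-15) = -15 + 15 = 0
x = Dx/D = 70/-14 = -5
y = Dy/D = 0/-14 = 0

x = -5, y = 0


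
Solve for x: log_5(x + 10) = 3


Convert to exponential form: x + 10 = 5^3 = 125
x = 125 - 10 = 115
Check: log_5(115 + 10) = log_5(125) = log_5(125) = 3 ✓

x = 115


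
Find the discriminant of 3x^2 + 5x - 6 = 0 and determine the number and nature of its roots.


For ax^2 + bx + c = 0, discriminant D = b^2 - 4ac
Here a = 3, b = 5, c = -6
D = (5)^2 - 4(3)(-6) = 25 + 72 = 97

D = 97 > 0 but not a perfect square
The equation has 2 distinct real irrational roots.

Discriminant = 97, 2 distinct real irrational roots


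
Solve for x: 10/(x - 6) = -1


Multiply both sides by (x - 6): 10 = -1(x - 6)
Distribute: 10 = -x + 6
-x = 10 - 6 = 4
x = -4

x = -4


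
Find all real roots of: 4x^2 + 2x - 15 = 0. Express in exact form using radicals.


Using the quadratic formula: x = (-b ± sqrt(b^2 - 4ac)) / (2a)
Here a = 4, b = 2, c = -15
Discriminant = b^2 - 4ac = 2^2 - 4(4)(-15) = 4 + 240 = 244
Since discriminant = 244 > 0, there are two real roots.
x = (-2 ± 2*sqrt(61)) / 8
Simplifying: x = (-1 ± sqrt(61)) / 4
Numerically: x ≈ 1.7026 or x ≈ -2.2026

x = (-1 + sqrt(61)) / 4 or x = (-1 - sqrt(61)) / 4


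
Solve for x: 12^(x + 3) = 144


Express both sides with the same base.
144 = 12^2
Since the bases match, equate exponents: x + 3 = 2
So x = 2 - (3) = -1

x = -1


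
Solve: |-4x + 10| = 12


An absolute value equation |expr| = 12 gives two cases:
Case 1: -4x + 10 = 12
  -4x = 2, so x = -1/2
Case 2: -4x + 10 = -12
  -4x = -22, so x = 11/2

x = -1/2, x = 11/2


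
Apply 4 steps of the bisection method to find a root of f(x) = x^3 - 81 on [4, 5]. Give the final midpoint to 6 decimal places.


f(x) = x^3 - 81
f(4) = -17 < 0
f(5) = 44 > 0

Step 1: midpoint = (4.000000 + 5.000000)/2 = 4.500000
  f(4.500000) = 10.125000
  f(mid) > 0, so root is in [4.000000, 4.500000]

Step 2: midpoint = (4.000000 + 4.500000)/2 = 4.250000
  f(4.250000) = -4.234375
  f(mid) < 0, so root is in [4.250000, 4.500000]

Step 3: midpoint = (4.250000 + 4.500000)/2 = 4.375000
  f(4.375000) = 2.740234
  f(mid) > 0, so root is in [4.250000, 4.375000]

Step 4: midpoint = (4.250000 + 4.375000)/2 = 4.312500
  f(4.312500) = -0.797607
  f(mid) < 0, so root is in [4.312500, 4.375000]

midpoint = 4.312500


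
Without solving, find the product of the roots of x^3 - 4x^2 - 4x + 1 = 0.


By Vieta's formulas for x^3 + bx^2 + cx + d = 0:
  r1 + r2 + r3 = -b/a = 4
  r1*r2 + r1*r3 + r2*r3 = c/a = -4
  r1*r2*r3 = -d/a = -1


Product = -1


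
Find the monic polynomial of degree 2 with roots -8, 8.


A monic polynomial with roots -8, 8 is:
p(x) = (x + 8)(x - 8)
After multiplying by (x + 8): x + 8
After multiplying by (x - 8): x^2 - 64

x^2 - 64


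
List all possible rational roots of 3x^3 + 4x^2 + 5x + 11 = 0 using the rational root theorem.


Rational root theorem: possible roots are ±p/q where:
  p divides the constant term (11): p ∈ {1, 11}
  q divides the leading coefficient (3): q ∈ {1, 3}

All possible rational roots: -11, -11/3, -1, -1/3, 1/3, 1, 11/3, 11

-11, -11/3, -1, -1/3, 1/3, 1, 11/3, 11


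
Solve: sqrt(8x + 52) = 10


Square both sides: 8x + 52 = 10^2 = 100
8x = 100 - 52 = 48
x = 6
Check: sqrt(8*6 + 52) = sqrt(100) = 10 ✓

x = 6


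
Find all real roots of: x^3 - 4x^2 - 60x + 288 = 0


Let p(x) = x^3 - 4x^2 - 60x + 288. By the rational root theorem (leading coefficient 1), any rational root is an integer divisor of 288: try ±1, ±2, ... in turn.
Test x = 1: value = 225 ≠ 0.
Test x = -1: value = 343 ≠ 0.
Test x = 2: value = 160 ≠ 0.
Test x = -2: value = 384 ≠ 0.
Test x = 3: value = 99 ≠ 0.
Test x = -3: value = 405 ≠ 0.
Test x = 4: value = 48 ≠ 0.
Test x = -4: value = 400 ≠ 0.
Test x = 6: value = 0 ✓, so (x - 6) is a factor.
Synthetic division by (x - 6): bring down 1; 1(6) - 4 = 2; 2(6) - 60 = -48; (-48)(6) + 288 = 0 → quotient x^2 + 2x - 48, remainder 0.
Solve the quadratic x^2 + 2x - 48 = 0: discriminant = 2^2 - 4(1)(-48) = 4 + 192 = 196.
sqrt(196) = 14, so x = (-2 ± 14)/2: x = 6 or x = -8.

x = -8, x = 6 (multiplicity 2)


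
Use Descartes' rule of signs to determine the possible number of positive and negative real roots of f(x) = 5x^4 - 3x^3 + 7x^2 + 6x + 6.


Descartes' rule of signs:

For positive roots, count sign changes in f(x) = 5x^4 - 3x^3 + 7x^2 + 6x + 6:
Signs of coefficients: +, -, +, +, +
Number of sign changes: 2
Possible positive real roots: 2, 0

For negative roots, examine f(-x) = 5x^4 + 3x^3 + 7x^2 - 6x + 6:
Signs of coefficients: +, +, +, -, +
Number of sign changes: 2
Possible negative real roots: 2, 0

Positive roots: 2 or 0; Negative roots: 2 or 0


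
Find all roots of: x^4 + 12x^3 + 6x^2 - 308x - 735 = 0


Let p(x) = x^4 + 12x^3 + 6x^2 - 308x - 735. By the rational root theorem (leading coefficient 1), any rational root is an integer divisor of 735: try ±1, ±2, ... in turn.
Test x = 1: value = -1024 ≠ 0.
Test x = -1: value = -432 ≠ 0.
Test x = 3: value = -1200 ≠ 0.
Test x = -3: value = 0 ✓, so (x + 3) is a factor.
Synthetic division by (x + 3): bring down 1; 1(-3) + 12 = 9; 9(-3) + 6 = -21; (-21)(-3) - 308 = -245; (-245)(-3) - 735 = 0 → quotient x^3 + 9x^2 - 21x - 245, remainder 0.
Continue with the quotient x^3 + 9x^2 - 21x - 245 (candidates must divide 245).
Test x = 5: value = 0 ✓, so (x - 5) is a factor.
Synthetic division by (x - 5): bring down 1; 1(5) + 9 = 14; 14(5) - 21 = 49; 49(5) - 245 = 0 → quotient x^2 + 14x + 49, remainder 0.
Solve the quadratic x^2 + 14x + 49 = 0: discriminant = 14^2 - 4(1)(49) = 196 - 196 = 0.
Discriminant = 0, so a double root: x = -14/2 = -7.
Collecting all roots found:

x = -7 (multiplicity 2), x = -3, x = 5


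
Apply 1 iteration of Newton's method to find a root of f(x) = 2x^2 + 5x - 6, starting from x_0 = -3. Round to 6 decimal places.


Newton's method: x_(n+1) = x_n - f(x_n)/f'(x_n)
f(x) = 2x^2 + 5x - 6
f'(x) = 4x + 5

Iteration 1:
  f(-3.000000) = -3.000000
  f'(-3.000000) = -7.000000
  x_1 = -3.000000 - (-3.000000)/(-7.000000) = -3.428571

x_1 = -3.428571


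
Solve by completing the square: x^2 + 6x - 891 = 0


Start: x^2 + 6x - 891 = 0
Move constant: x^2 + 6x = 891
Half of 6 is 3, squared is 9
Add 9 to both sides: x^2 + 6x + 9 = 900
(x + 3)^2 = 900
x + 3 = ±30
x = -3 + 30 = 27 or x = -3 - 30 = -33

x = -33, x = 27


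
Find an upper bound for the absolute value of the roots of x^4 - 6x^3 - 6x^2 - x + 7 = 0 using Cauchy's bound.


Cauchy's bound: all roots r satisfy |r| <= 1 + max(|a_i/a_n|) for i = 0,...,n-1
where a_n is the leading coefficient.

Coefficients: [1, -6, -6, -1, 7]
Leading coefficient a_n = 1
Ratios |a_i/a_n|: 6, 6, 1, 7
Maximum ratio: 7
Cauchy's bound: |r| <= 1 + 7 = 8

Upper bound = 8


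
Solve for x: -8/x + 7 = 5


Subtract 7 from both sides: -8/x = -2
Multiply both sides by x: -8 = -2 * x
Divide by -2: x = 4

x = 4


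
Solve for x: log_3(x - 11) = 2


Convert to exponential form: x - 11 = 3^2 = 9
x = 9 + 11 = 20
Check: log_3(20 - 11) = log_3(9) = log_3(9) = 2 ✓

x = 20


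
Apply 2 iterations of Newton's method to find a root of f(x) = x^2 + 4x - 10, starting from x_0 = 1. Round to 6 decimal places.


Newton's method: x_(n+1) = x_n - f(x_n)/f'(x_n)
f(x) = x^2 + 4x - 10
f'(x) = 2x + 4

Iteration 1:
  f(1.000000) = -5.000000
  f'(1.000000) = 6.000000
  x_1 = 1.000000 - (-5.000000)/(6.000000) = 1.833333

Iteration 2:
  f(1.833333) = 0.694444
  f'(1.833333) = 7.666667
  x_2 = 1.833333 - (0.694444)/(7.666667) = 1.742754

x_2 = 1.742754


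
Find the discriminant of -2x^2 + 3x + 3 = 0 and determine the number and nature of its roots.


For ax^2 + bx + c = 0, discriminant D = b^2 - 4ac
Here a = -2, b = 3, c = 3
D = (3)^2 - 4(-2)(3) = 9 + 24 = 33

D = 33 > 0 but not a perfect square
The equation has 2 distinct real irrational roots.

Discriminant = 33, 2 distinct real irrational roots


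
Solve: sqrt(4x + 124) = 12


Square both sides: 4x + 124 = 12^2 = 144
4x = 144 - 124 = 20
x = 5
Check: sqrt(4*5 + 124) = sqrt(144) = 12 ✓

x = 5


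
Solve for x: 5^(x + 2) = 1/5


Express both sides with the same base.
1/5 = 5^(-1)
Since the bases match, equate exponents: x + 2 = -1
So x = -1 - (2) = -3

x = -3


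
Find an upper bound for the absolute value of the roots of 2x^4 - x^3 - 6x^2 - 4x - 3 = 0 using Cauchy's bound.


Cauchy's bound: all roots r satisfy |r| <= 1 + max(|a_i/a_n|) for i = 0,...,n-1
where a_n is the leading coefficient.

Coefficients: [2, -1, -6, -4, -3]
Leading coefficient a_n = 2
Ratios |a_i/a_n|: 1/2, 3, 2, 3/2
Maximum ratio: 3
Cauchy's bound: |r| <= 1 + 3 = 4

Upper bound = 4


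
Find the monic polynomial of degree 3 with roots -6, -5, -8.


A monic polynomial with roots -6, -5, -8 is:
p(x) = (x + 6)(x + 5)(x + 8)
After multiplying by (x + 6): x + 6
After multiplying by (x + 5): x^2 + 11x + 30
After multiplying by (x + 8): x^3 + 19x^2 + 118x + 240

x^3 + 19x^2 + 118x + 240


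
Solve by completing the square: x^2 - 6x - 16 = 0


Start: x^2 - 6x - 16 = 0
Move constant: x^2 - 6x = 16
Half of -6 is -3, squared is 9
Add 9 to both sides: x^2 - 6x + 9 = 25
(x - 3)^2 = 25
x - 3 = ±5
x = 3 + 5 = 8 or x = 3 - 5 = -2

x = -2, x = 8


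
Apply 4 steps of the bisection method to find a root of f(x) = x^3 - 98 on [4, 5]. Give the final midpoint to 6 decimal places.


f(x) = x^3 - 98
f(4) = -34 < 0
f(5) = 27 > 0

Step 1: midpoint = (4.000000 + 5.000000)/2 = 4.500000
  f(4.500000) = -6.875000
  f(mid) < 0, so root is in [4.500000, 5.000000]

Step 2: midpoint = (4.500000 + 5.000000)/2 = 4.750000
  f(4.750000) = 9.171875
  f(mid) > 0, so root is in [4.500000, 4.750000]

Step 3: midpoint = (4.500000 + 4.750000)/2 = 4.625000
  f(4.625000) = 0.931641
  f(mid) > 0, so root is in [4.500000, 4.625000]

Step 4: midpoint = (4.500000 + 4.625000)/2 = 4.562500
  f(4.562500) = -3.025146
  f(mid) < 0, so root is in [4.562500, 4.625000]

midpoint = 4.562500


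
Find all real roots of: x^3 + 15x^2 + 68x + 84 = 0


Let p(x) = x^3 + 15x^2 + 68x + 84. By the rational root theorem (leading coefficient 1), any rational root is an integer divisor of 84: try ±1, ±2, ... in turn.
Test x = 1: value = 168 ≠ 0.
Test x = -1: value = 30 ≠ 0.
Test x = 2: value = 288 ≠ 0.
Test x = -2: value = 0 ✓, so (x + 2) is a factor.
Synthetic division by (x + 2): bring down 1; 1(-2) + 15 = 13; 13(-2) + 68 = 42; 42(-2) + 84 = 0 → quotient x^2 + 13x + 42, remainder 0.
Solve the quadratic x^2 + 13x + 42 = 0: discriminant = 13^2 - 4(1)(42) = 169 - 168 = 1.
sqrt(1) = 1, so x = (-13 ± 1)/2: x = -6 or x = -7.

x = -7, x = -6, x = -2


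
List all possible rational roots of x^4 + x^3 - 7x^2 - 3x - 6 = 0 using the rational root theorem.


Rational root theorem: possible roots are ±p/q where:
  p divides the constant term (-6): p ∈ {1, 2, 3, 6}
  q divides the leading coefficient (1): q ∈ {1}

All possible rational roots: -6, -3, -2, -1, 1, 2, 3, 6

-6, -3, -2, -1, 1, 2, 3, 6


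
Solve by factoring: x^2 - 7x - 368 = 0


We need two numbers that multiply to -368 and add to -7.
Those numbers are 16 and -23 (since 16 * (-23) = -368 and 16 + (-23) = -7).
So x^2 - 7x - 368 = (x + 16)(x - 23) = 0
Setting each factor to zero: x = -16 or x = 23

x = -16, x = 23


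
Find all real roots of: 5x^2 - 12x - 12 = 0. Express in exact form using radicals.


Using the quadratic formula: x = (-b ± sqrt(b^2 - 4ac)) / (2a)
Here a = 5, b = -12, c = -12
Discriminant = b^2 - 4ac = (-12)^2 - 4(5)(-12) = 144 + 240 = 384
Since discriminant = 384 > 0, there are two real roots.
x = (12 ± 8*sqrt(6)) / 10
Simplifying: x = (6 ± 4*sqrt(6)) / 5
Numerically: x ≈ 3.1596 or x ≈ -0.7596

x = (6 + 4*sqrt(6)) / 5 or x = (6 - 4*sqrt(6)) / 5


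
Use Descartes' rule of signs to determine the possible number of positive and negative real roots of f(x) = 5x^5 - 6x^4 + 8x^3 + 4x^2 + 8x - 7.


Descartes' rule of signs:

For positive roots, count sign changes in f(x) = 5x^5 - 6x^4 + 8x^3 + 4x^2 + 8x - 7:
Signs of coefficients: +, -, +, +, +, -
Number of sign changes: 3
Possible positive real roots: 3, 1

For negative roots, examine f(-x) = -5x^5 - 6x^4 - 8x^3 + 4x^2 - 8x - 7:
Signs of coefficients: -, -, -, +, -, -
Number of sign changes: 2
Possible negative real roots: 2, 0

Positive roots: 3 or 1; Negative roots: 2 or 0


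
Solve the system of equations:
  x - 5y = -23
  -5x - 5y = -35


Using Cramer's rule:
Determinant D = (1)(-5) - (-5)(-5) = -5 - 25 = -30
Dx = (-23)(-5) - (-35)(-5) = 115 - 175 = -60
Dy = (1)(-35) - (-5)(-23) = -35 - 115 = -150
x = Dx/D = -60/-30 = 2
y = Dy/D = -150/-30 = 5

x = 2, y = 5


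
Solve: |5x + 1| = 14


An absolute value equation |expr| = 14 gives two cases:
Case 1: 5x + 1 = 14
  5x = 13, so x = 13/5
Case 2: 5x + 1 = -14
  5x = -15, so x = -3

x = -3, x = 13/5


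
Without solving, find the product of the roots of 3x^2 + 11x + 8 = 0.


By Vieta's formulas for ax^2 + bx + c = 0:
  Sum of roots = -b/a
  Product of roots = c/a

Here a = 3, b = 11, c = 8
Sum = -(11)/3 = -11/3
Product = 8/3 = 8/3

Product = 8/3


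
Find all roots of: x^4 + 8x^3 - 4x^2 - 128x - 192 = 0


Let p(x) = x^4 + 8x^3 - 4x^2 - 128x - 192. By the rational root theorem (leading coefficient 1), any rational root is an integer divisor of 192: try ±1, ±2, ... in turn.
Test x = 1: value = -315 ≠ 0.
Test x = -1: value = -75 ≠ 0.
Test x = 2: value = -384 ≠ 0.
Test x = -2: value = 0 ✓, so (x + 2) is a factor.
Synthetic division by (x + 2): bring down 1; 1(-2) + 8 = 6; 6(-2) - 4 = -16; (-16)(-2) - 128 = -96; (-96)(-2) - 192 = 0 → quotient x^3 + 6x^2 - 16x - 96, remainder 0.
Continue with the quotient x^3 + 6x^2 - 16x - 96 (candidates must divide 96; re-test x = -2 first in case it repeats).
Test x = -2: value = -48 ≠ 0.
Test x = 3: value = -63 ≠ 0.
Test x = -3: value = -21 ≠ 0.
Test x = 4: value = 0 ✓, so (x - 4) is a factor.
Synthetic division by (x - 4): bring down 1; 1(4) + 6 = 10; 10(4) - 16 = 24; 24(4) - 96 = 0 → quotient x^2 + 10x + 24, remainder 0.
Solve the quadratic x^2 + 10x + 24 = 0: discriminant = 10^2 - 4(1)(24) = 100 - 96 = 4.
sqrt(4) = 2, so x = (-10 ± 2)/2: x = -4 or x = -6.
Collecting all roots found:

x = -6, x = -4, x = -2, x = 4


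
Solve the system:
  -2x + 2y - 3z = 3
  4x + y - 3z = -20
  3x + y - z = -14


Using Cramer's rule. Expand each determinant along the first row.
D  = (-2)*[1*(-1) - (-3)*1] - 2*[4*(-1) - (-3)*3] + (-3)*[4*1 - 1*3]
  = (-2)*(2) - 2*(5) + (-3)*(1) = -17
Dx = 3*[1*(-1) - (-3)*1] - 2*[(-20)*(-1) - (-3)*(-14)] + (-3)*[(-20)*1 - 1*(-14)]
  = 3*(2) - 2*(-22) + (-3)*(-6) = 68
Dy = (-2)*[(-20)*(-1) - (-3)*(-14)] - 3*[4*(-1) - (-3)*3] + (-3)*[4*(-14) - (-20)*3]
  = (-2)*(-22) - 3*(5) + (-3)*(4) = 17
Dz = (-2)*[1*(-14) - (-20)*1] - 2*[4*(-14) - (-20)*3] + 3*[4*1 - 1*3]
  = (-2)*(6) - 2*(4) + 3*(1) = -17
x = Dx/D = 68/-17 = -4, y = Dy/D = 17/-17 = -1, z = Dz/D = -17/-17 = 1
Check eq1: (-2)(-4) + (2)(-1) + (-3)(1) = 3 = 3 ✓
Check eq2: (4)(-4) + (1)(-1) + (-3)(1) = -20 = -20 ✓
Check eq3: (3)(-4) + (1)(-1) + (-1)(1) = -14 = -14 ✓

x = -4, y = -1, z = 1


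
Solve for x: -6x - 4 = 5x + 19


Starting with: -6x - 4 = 5x + 19
Move all x terms to left: (-6 - 5)x = 19 + 4
Simplify: -11x = 23
Divide both sides by -11: x = -23/11

x = -23/11


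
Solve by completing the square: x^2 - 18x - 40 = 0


Start: x^2 - 18x - 40 = 0
Move constant: x^2 - 18x = 40
Half of -18 is -9, squared is 81
Add 81 to both sides: x^2 - 18x + 81 = 121
(x - 9)^2 = 121
x - 9 = ±11
x = 9 + 11 = 20 or x = 9 - 11 = -2

x = -2, x = 20


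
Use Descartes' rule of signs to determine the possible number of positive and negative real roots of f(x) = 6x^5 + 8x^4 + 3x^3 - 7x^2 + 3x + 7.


Descartes' rule of signs:

For positive roots, count sign changes in f(x) = 6x^5 + 8x^4 + 3x^3 - 7x^2 + 3x + 7:
Signs of coefficients: +, +, +, -, +, +
Number of sign changes: 2
Possible positive real roots: 2, 0

For negative roots, examine f(-x) = -6x^5 + 8x^4 - 3x^3 - 7x^2 - 3x + 7:
Signs of coefficients: -, +, -, -, -, +
Number of sign changes: 3
Possible negative real roots: 3, 1

Positive roots: 2 or 0; Negative roots: 3 or 1


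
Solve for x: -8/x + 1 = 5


Subtract 1 from both sides: -8/x = 4
Multiply both sides by x: -8 = 4 * x
Divide by 4: x = -2

x = -2


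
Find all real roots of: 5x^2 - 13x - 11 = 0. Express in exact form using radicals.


Using the quadratic formula: x = (-b ± sqrt(b^2 - 4ac)) / (2a)
Here a = 5, b = -13, c = -11
Discriminant = b^2 - 4ac = (-13)^2 - 4(5)(-11) = 169 + 220 = 389
Since discriminant = 389 > 0, there are two real roots.
x = (13 ± sqrt(389)) / 10
Numerically: x ≈ 3.2723 or x ≈ -0.6723

x = (13 + sqrt(389)) / 10 or x = (13 - sqrt(389)) / 10


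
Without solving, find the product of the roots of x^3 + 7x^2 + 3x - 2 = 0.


By Vieta's formulas for x^3 + bx^2 + cx + d = 0:
  r1 + r2 + r3 = -b/a = -7
  r1*r2 + r1*r3 + r2*r3 = c/a = 3
  r1*r2*r3 = -d/a = 2


Product = 2


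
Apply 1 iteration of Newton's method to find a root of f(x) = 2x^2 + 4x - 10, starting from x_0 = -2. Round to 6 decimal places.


Newton's method: x_(n+1) = x_n - f(x_n)/f'(x_n)
f(x) = 2x^2 + 4x - 10
f'(x) = 4x + 4

Iteration 1:
  f(-2.000000) = -10.000000
  f'(-2.000000) = -4.000000
  x_1 = -2.000000 - (-10.000000)/(-4.000000) = -4.500000

x_1 = -4.500000


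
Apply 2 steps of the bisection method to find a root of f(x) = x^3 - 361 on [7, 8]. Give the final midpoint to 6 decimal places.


f(x) = x^3 - 361
f(7) = -18 < 0
f(8) = 151 > 0

Step 1: midpoint = (7.000000 + 8.000000)/2 = 7.500000
  f(7.500000) = 60.875000
  f(mid) > 0, so root is in [7.000000, 7.500000]

Step 2: midpoint = (7.000000 + 7.500000)/2 = 7.250000
  f(7.250000) = 20.078125
  f(mid) > 0, so root is in [7.000000, 7.250000]

midpoint = 7.250000


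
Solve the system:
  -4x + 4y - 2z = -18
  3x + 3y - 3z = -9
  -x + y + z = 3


Using Cramer's rule. Expand each determinant along the first row.
D  = (-4)*[3*1 - (-3)*1] - 4*[3*1 - (-3)*(-1)] + (-2)*[3*1 - 3*(-1)]
  = (-4)*(6) - 4*(0) + (-2)*(6) = -36
Dx = (-18)*[3*1 - (-3)*1] - 4*[(-9)*1 - (-3)*3] + (-2)*[(-9)*1 - 3*3]
  = (-18)*(6) - 4*(0) + (-2)*(-18) = -72
Dy = (-4)*[(-9)*1 - (-3)*3] - (-18)*[3*1 - (-3)*(-1)] + (-2)*[3*3 - (-9)*(-1)]
  = (-4)*(0) - (-18)*(0) + (-2)*(0) = 0
Dz = (-4)*[3*3 - (-9)*1] - 4*[3*3 - (-9)*(-1)] + (-18)*[3*1 - 3*(-1)]
  = (-4)*(18) - 4*(0) + (-18)*(6) = -180
x = Dx/D = -72/-36 = 2, y = Dy/D = 0/-36 = 0, z = Dz/D = -180/-36 = 5
Check eq1: (-4)(2) + (4)(0) + (-2)(5) = -18 = -18 ✓
Check eq2: (3)(2) + (3)(0) + (-3)(5) = -9 = -9 ✓
Check eq3: (-1)(2) + (1)(0) + (1)(5) = 3 = 3 ✓

x = 2, y = 0, z = 5


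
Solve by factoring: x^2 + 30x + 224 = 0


We need two numbers that multiply to 224 and add to 30.
Those numbers are 16 and 14 (since 16 * 14 = 224 and 16 + 14 = 30).
So x^2 + 30x + 224 = (x + 16)(x + 14) = 0
Setting each factor to zero: x = -16 or x = -14

x = -16, x = -14


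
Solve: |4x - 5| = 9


An absolute value equation |expr| = 9 gives two cases:
Case 1: 4x - 5 = 9
  4x = 14, so x = 7/2
Case 2: 4x - 5 = -9
  4x = -4, so x = -1

x = -1, x = 7/2


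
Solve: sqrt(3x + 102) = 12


Square both sides: 3x + 102 = 12^2 = 144
3x = 144 - 102 = 42
x = 14
Check: sqrt(3*14 + 102) = sqrt(144) = 12 ✓

x = 14


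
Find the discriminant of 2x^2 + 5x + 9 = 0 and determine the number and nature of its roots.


For ax^2 + bx + c = 0, discriminant D = b^2 - 4ac
Here a = 2, b = 5, c = 9
D = (5)^2 - 4(2)(9) = 25 - 72 = -47

D = -47 < 0
The equation has no real roots (2 complex conjugate roots).

Discriminant = -47, no real roots (2 complex conjugate roots)


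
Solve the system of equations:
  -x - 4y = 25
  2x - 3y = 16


Using Cramer's rule:
Determinant D = (-1)(-3) - (2)(-4) = 3 + 8 = 11
Dx = (25)(-3) - (16)(-4) = -75 + 64 = -11
Dy = (-1)(16) - (2)(25) = -16 - 50 = -66
x = Dx/D = -11/11 = -1
y = Dy/D = -66/11 = -6

x = -1, y = -6


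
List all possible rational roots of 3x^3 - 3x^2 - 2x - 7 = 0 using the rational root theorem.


Rational root theorem: possible roots are ±p/q where:
  p divides the constant term (-7): p ∈ {1, 7}
  q divides the leading coefficient (3): q ∈ {1, 3}

All possible rational roots: -7, -7/3, -1, -1/3, 1/3, 1, 7/3, 7

-7, -7/3, -1, -1/3, 1/3, 1, 7/3, 7


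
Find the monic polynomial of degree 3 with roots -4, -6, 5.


A monic polynomial with roots -4, -6, 5 is:
p(x) = (x + 4)(x + 6)(x - 5)
After multiplying by (x + 4): x + 4
After multiplying by (x + 6): x^2 + 10x + 24
After multiplying by (x - 5): x^3 + 5x^2 - 26x - 120

x^3 + 5x^2 - 26x - 120


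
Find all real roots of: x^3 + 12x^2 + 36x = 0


The constant term is 0, so x = 0 is a root. Factor out x:
  x(x^2 + 12x + 36) = 0
Solve the quadratic x^2 + 12x + 36 = 0: discriminant = 12^2 - 4(1)(36) = 144 - 144 = 0.
Discriminant = 0, so a double root: x = -12/2 = -6.

x = -6 (multiplicity 2), x = 0


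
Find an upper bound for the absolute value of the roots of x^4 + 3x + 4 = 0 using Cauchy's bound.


Cauchy's bound: all roots r satisfy |r| <= 1 + max(|a_i/a_n|) for i = 0,...,n-1
where a_n is the leading coefficient.

Coefficients: [1, 0, 0, 3, 4]
Leading coefficient a_n = 1
Ratios |a_i/a_n|: 0, 0, 3, 4
Maximum ratio: 4
Cauchy's bound: |r| <= 1 + 4 = 5

Upper bound = 5


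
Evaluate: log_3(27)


We need the exponent such that 3^? = 27
3^3 = 27
Therefore log_3(27) = 3

3


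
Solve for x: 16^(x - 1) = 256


Express both sides with the same base.
256 = 16^2
Since the bases match, equate exponents: x - 1 = 2
So x = 2 - (-1) = 3

x = 3


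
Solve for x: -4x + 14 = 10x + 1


Starting with: -4x + 14 = 10x + 1
Move all x terms to left: (-4 - 10)x = 1 - 14
Simplify: -14x = -13
Divide both sides by -14: x = 13/14

x = 13/14


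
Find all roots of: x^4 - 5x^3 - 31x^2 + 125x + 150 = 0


Let p(x) = x^4 - 5x^3 - 31x^2 + 125x + 150. By the rational root theorem (leading coefficient 1), any rational root is an integer divisor of 150: try ±1, ±2, ... in turn.
Test x = 1: value = 240 ≠ 0.
Test x = -1: value = 0 ✓, so (x + 1) is a factor.
Synthetic division by (x + 1): bring down 1; 1(-1) - 5 = -6; (-6)(-1) - 31 = -25; (-25)(-1) + 125 = 150; 150(-1) + 150 = 0 → quotient x^3 - 6x^2 - 25x + 150, remainder 0.
Continue with the quotient x^3 - 6x^2 - 25x + 150 (candidates must divide 150; re-test x = -1 first in case it repeats).
Test x = -1: value = 168 ≠ 0.
Test x = 2: value = 84 ≠ 0.
Test x = -2: value = 168 ≠ 0.
Test x = 3: value = 48 ≠ 0.
Test x = -3: value = 144 ≠ 0.
Test x = 5: value = 0 ✓, so (x - 5) is a factor.
Synthetic division by (x - 5): bring down 1; 1(5) - 6 = -1; (-1)(5) - 25 = -30; (-30)(5) + 150 = 0 → quotient x^2 - x - 30, remainder 0.
Solve the quadratic x^2 - x - 30 = 0: discriminant = (-1)^2 - 4(1)(-30) = 1 + 120 = 121.
sqrt(121) = 11, so x = (1 ± 11)/2: x = 6 or x = -5.
Collecting all roots found:

x = -5, x = -1, x = 5, x = 6


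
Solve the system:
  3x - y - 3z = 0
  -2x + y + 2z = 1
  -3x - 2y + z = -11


Using Cramer's rule. Expand each determinant along the first row.
D  = 3*[1*1 - 2*(-2)] - (-1)*[(-2)*1 - 2*(-3)] + (-3)*[(-2)*(-2) - 1*(-3)]
  = 3*(5) - (-1)*(4) + (-3)*(7) = -2
Dx = 0*[1*1 - 2*(-2)] - (-1)*[1*1 - 2*(-11)] + (-3)*[1*(-2) - 1*(-11)]
  = 0*(5) - (-1)*(23) + (-3)*(9) = -4
Dy = 3*[1*1 - 2*(-11)] - 0*[(-2)*1 - 2*(-3)] + (-3)*[(-2)*(-11) - 1*(-3)]
  = 3*(23) - 0*(4) + (-3)*(25) = -6
Dz = 3*[1*(-11) - 1*(-2)] - (-1)*[(-2)*(-11) - 1*(-3)] + 0*[(-2)*(-2) - 1*(-3)]
  = 3*(-9) - (-1)*(25) + 0*(7) = -2
x = Dx/D = -4/-2 = 2, y = Dy/D = -6/-2 = 3, z = Dz/D = -2/-2 = 1
Check eq1: (3)(2) + (-1)(3) + (-3)(1) = 0 = 0 ✓
Check eq2: (-2)(2) + (1)(3) + (2)(1) = 1 = 1 ✓
Check eq3: (-3)(2) + (-2)(3) + (1)(1) = -11 = -11 ✓

x = 2, y = 3, z = 1


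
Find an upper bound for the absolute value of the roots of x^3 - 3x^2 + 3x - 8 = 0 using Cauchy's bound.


Cauchy's bound: all roots r satisfy |r| <= 1 + max(|a_i/a_n|) for i = 0,...,n-1
where a_n is the leading coefficient.

Coefficients: [1, -3, 3, -8]
Leading coefficient a_n = 1
Ratios |a_i/a_n|: 3, 3, 8
Maximum ratio: 8
Cauchy's bound: |r| <= 1 + 8 = 9

Upper bound = 9


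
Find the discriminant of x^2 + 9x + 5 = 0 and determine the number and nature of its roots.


For ax^2 + bx + c = 0, discriminant D = b^2 - 4ac
Here a = 1, b = 9, c = 5
D = (9)^2 - 4(1)(5) = 81 - 20 = 61

D = 61 > 0 but not a perfect square
The equation has 2 distinct real irrational roots.

Discriminant = 61, 2 distinct real irrational roots


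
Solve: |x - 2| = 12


An absolute value equation |expr| = 12 gives two cases:
Case 1: x - 2 = 12
  x = 14, so x = 14
Case 2: x - 2 = -12
  x = -10, so x = -10

x = -10, x = 14


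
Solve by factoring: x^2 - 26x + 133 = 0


We need two numbers that multiply to 133 and add to -26.
Those numbers are -19 and -7 (since (-19) * (-7) = 133 and (-19) + (-7) = -26).
So x^2 - 26x + 133 = (x - 19)(x - 7) = 0
Setting each factor to zero: x = 19 or x = 7

x = 7, x = 19


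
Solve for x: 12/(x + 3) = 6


Multiply both sides by (x + 3): 12 = 6(x + 3)
Distribute: 12 = 6x + 18
6x = 12 - 18 = -6
x = -1

x = -1


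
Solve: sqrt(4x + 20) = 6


Square both sides: 4x + 20 = 6^2 = 36
4x = 36 - 20 = 16
x = 4
Check: sqrt(4*4 + 20) = sqrt(36) = 6 ✓

x = 4


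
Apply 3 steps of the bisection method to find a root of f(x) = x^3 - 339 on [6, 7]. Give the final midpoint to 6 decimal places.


f(x) = x^3 - 339
f(6) = -123 < 0
f(7) = 4 > 0

Step 1: midpoint = (6.000000 + 7.000000)/2 = 6.500000
  f(6.500000) = -64.375000
  f(mid) < 0, so root is in [6.500000, 7.000000]

Step 2: midpoint = (6.500000 + 7.000000)/2 = 6.750000
  f(6.750000) = -31.453125
  f(mid) < 0, so root is in [6.750000, 7.000000]

Step 3: midpoint = (6.750000 + 7.000000)/2 = 6.875000
  f(6.875000) = -14.048828
  f(mid) < 0, so root is in [6.875000, 7.000000]

midpoint = 6.875000


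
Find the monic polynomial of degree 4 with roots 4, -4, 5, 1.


A monic polynomial with roots 4, -4, 5, 1 is:
p(x) = (x - 4)(x + 4)(x - 5)(x - 1)
After multiplying by (x - 4): x - 4
After multiplying by (x + 4): x^2 - 16
After multiplying by (x - 5): x^3 - 5x^2 - 16x + 80
After multiplying by (x - 1): x^4 - 6x^3 - 11x^2 + 96x - 80

x^4 - 6x^3 - 11x^2 + 96x - 80


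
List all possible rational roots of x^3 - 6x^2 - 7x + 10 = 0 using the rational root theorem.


Rational root theorem: possible roots are ±p/q where:
  p divides the constant term (10): p ∈ {1, 2, 5, 10}
  q divides the leading coefficient (1): q ∈ {1}

All possible rational roots: -10, -5, -2, -1, 1, 2, 5, 10

-10, -5, -2, -1, 1, 2, 5, 10


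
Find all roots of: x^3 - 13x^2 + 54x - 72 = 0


Let p(x) = x^3 - 13x^2 + 54x - 72. By the rational root theorem (leading coefficient 1), any rational root is an integer divisor of 72: try ±1, ±2, ... in turn.
Test x = 1: value = -30 ≠ 0.
Test x = -1: value = -140 ≠ 0.
Test x = 2: value = -8 ≠ 0.
Test x = -2: value = -240 ≠ 0.
Test x = 3: value = 0 ✓, so (x - 3) is a factor.
Synthetic division by (x - 3): bring down 1; 1(3) - 13 = -10; (-10)(3) + 54 = 24; 24(3) - 72 = 0 → quotient x^2 - 10x + 24, remainder 0.
Solve the quadratic x^2 - 10x + 24 = 0: discriminant = (-10)^2 - 4(1)(24) = 100 - 96 = 4.
sqrt(4) = 2, so x = (10 ± 2)/2: x = 6 or x = 4.
Collecting all roots found:

x = 3, x = 4, x = 6


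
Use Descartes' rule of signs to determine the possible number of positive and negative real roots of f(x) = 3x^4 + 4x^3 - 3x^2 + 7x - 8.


Descartes' rule of signs:

For positive roots, count sign changes in f(x) = 3x^4 + 4x^3 - 3x^2 + 7x - 8:
Signs of coefficients: +, +, -, +, -
Number of sign changes: 3
Possible positive real roots: 3, 1

For negative roots, examine f(-x) = 3x^4 - 4x^3 - 3x^2 - 7x - 8:
Signs of coefficients: +, -, -, -, -
Number of sign changes: 1
Possible negative real roots: 1

Positive roots: 3 or 1; Negative roots: 1


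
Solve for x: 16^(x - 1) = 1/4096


Express both sides with the same base.
1/4096 = 16^(-3)
Since the bases match, equate exponents: x - 1 = -3
So x = -3 - (-1) = -2

x = -2


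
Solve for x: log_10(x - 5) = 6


Convert to exponential form: x - 5 = 10^6 = 1000000
x = 1000000 + 5 = 1000005
Check: log_10(1000005 - 5) = log_10(1000000) = log_10(1000000) = 6 ✓

x = 1000005


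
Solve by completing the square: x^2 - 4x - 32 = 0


Start: x^2 - 4x - 32 = 0
Move constant: x^2 - 4x = 32
Half of -4 is -2, squared is 4
Add 4 to both sides: x^2 - 4x + 4 = 36
(x - 2)^2 = 36
x - 2 = ±6
x = 2 + 6 = 8 or x = 2 - 6 = -4

x = -4, x = 8


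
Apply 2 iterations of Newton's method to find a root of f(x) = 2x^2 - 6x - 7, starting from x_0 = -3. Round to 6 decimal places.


Newton's method: x_(n+1) = x_n - f(x_n)/f'(x_n)
f(x) = 2x^2 - 6x - 7
f'(x) = 4x - 6

Iteration 1:
  f(-3.000000) = 29.000000
  f'(-3.000000) = -18.000000
  x_1 = -3.000000 - (29.000000)/(-18.000000) = -1.388889

Iteration 2:
  f(-1.388889) = 5.191358
  f'(-1.388889) = -11.555556
  x_2 = -1.388889 - (5.191358)/(-11.555556) = -0.939637

x_2 = -0.939637


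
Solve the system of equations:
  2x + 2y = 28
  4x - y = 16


Using Cramer's rule:
Determinant D = (2)(-1) - (4)(2) = -2 - 8 = -10
Dx = (28)(-1) - (16)(2) = -28 - 32 = -60
Dy = (2)(16) - (4)(28) = 32 - 112 = -80
x = Dx/D = -60/-10 = 6
y = Dy/D = -80/-10 = 8

x = 6, y = 8


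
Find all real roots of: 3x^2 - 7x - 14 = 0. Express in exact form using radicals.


Using the quadratic formula: x = (-b ± sqrt(b^2 - 4ac)) / (2a)
Here a = 3, b = -7, c = -14
Discriminant = b^2 - 4ac = (-7)^2 - 4(3)(-14) = 49 + 168 = 217
Since discriminant = 217 > 0, there are two real roots.
x = (7 ± sqrt(217)) / 6
Numerically: x ≈ 3.6218 or x ≈ -1.2885

x = (7 + sqrt(217)) / 6 or x = (7 - sqrt(217)) / 6


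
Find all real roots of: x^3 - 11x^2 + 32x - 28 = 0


Let p(x) = x^3 - 11x^2 + 32x - 28. By the rational root theorem (leading coefficient 1), any rational root is an integer divisor of 28: try ±1, ±2, ... in turn.
Test x = 1: value = -6 ≠ 0.
Test x = -1: value = -72 ≠ 0.
Test x = 2: value = 0 ✓, so (x - 2) is a factor.
Synthetic division by (x - 2): bring down 1; 1(2) - 11 = -9; (-9)(2) + 32 = 14; 14(2) - 28 = 0 → quotient x^2 - 9x + 14, remainder 0.
Solve the quadratic x^2 - 9x + 14 = 0: discriminant = (-9)^2 - 4(1)(14) = 81 - 56 = 25.
sqrt(25) = 5, so x = (9 ± 5)/2: x = 7 or x = 2.

x = 2 (multiplicity 2), x = 7


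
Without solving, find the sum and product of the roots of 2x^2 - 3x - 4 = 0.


By Vieta's formulas for ax^2 + bx + c = 0:
  Sum of roots = -b/a
  Product of roots = c/a

Here a = 2, b = -3, c = -4
Sum = -(-3)/2 = 3/2
Product = -4/2 = -2

Sum = 3/2, Product = -2
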